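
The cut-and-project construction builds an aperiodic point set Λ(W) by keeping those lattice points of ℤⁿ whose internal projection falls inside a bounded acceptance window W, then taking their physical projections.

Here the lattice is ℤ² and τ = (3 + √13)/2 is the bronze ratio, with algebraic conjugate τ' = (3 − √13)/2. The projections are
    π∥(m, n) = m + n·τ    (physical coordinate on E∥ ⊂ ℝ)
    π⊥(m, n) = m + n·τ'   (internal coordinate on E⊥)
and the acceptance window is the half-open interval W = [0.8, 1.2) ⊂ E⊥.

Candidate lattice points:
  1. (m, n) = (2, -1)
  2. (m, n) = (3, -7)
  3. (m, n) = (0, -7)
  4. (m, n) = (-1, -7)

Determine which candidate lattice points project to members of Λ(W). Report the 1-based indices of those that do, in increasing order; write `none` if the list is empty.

τ' = (3−√13)/2 ≈ -0.3028.
candidate 1: (m,n)=(2,-1) → π∥ = 2-1·τ ≈ -1.3028, π⊥ = 2-1·τ' ≈ 2.3028 ∉ [0.8, 1.2) ⇒ out
candidate 2: (m,n)=(3,-7) → π∥ = 3-7·τ ≈ -20.1194, π⊥ = 3-7·τ' ≈ 5.1194 ∉ [0.8, 1.2) ⇒ out
candidate 3: (m,n)=(0,-7) → π∥ = 0-7·τ ≈ -23.1194, π⊥ = 0-7·τ' ≈ 2.1194 ∉ [0.8, 1.2) ⇒ out
candidate 4: (m,n)=(-1,-7) → π∥ = -1-7·τ ≈ -24.1194, π⊥ = -1-7·τ' ≈ 1.1194 ∈ [0.8, 1.2) ⇒ IN Λ

4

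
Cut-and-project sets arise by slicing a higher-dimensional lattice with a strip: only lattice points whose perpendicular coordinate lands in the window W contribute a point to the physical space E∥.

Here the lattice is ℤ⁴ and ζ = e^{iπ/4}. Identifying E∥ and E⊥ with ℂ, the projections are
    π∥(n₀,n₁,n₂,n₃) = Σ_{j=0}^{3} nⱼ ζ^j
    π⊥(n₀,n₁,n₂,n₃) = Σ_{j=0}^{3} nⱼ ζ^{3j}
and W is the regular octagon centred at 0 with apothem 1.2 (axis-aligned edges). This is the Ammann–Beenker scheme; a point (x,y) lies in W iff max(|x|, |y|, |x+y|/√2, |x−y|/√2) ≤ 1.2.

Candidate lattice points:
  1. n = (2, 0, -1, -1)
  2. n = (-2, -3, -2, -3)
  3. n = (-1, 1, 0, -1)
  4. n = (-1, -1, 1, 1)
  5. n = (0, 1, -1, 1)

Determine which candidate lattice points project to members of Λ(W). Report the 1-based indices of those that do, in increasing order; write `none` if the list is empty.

π⊥(n) = n₀ + n₁ζ³ + n₂ζ⁶ + n₃ζ⁹ where ζ = e^{iπ/4}.
candidate 1: n = (2, 0, -1, -1) → π⊥ ≈ (+1.292893, +0.292893); max(|x|,|y|,|x±y|/√2) = 1.292893 > 1.2 ⇒ ∉ W
candidate 2: n = (-2, -3, -2, -3) → π⊥ ≈ (-2.000000, -2.242641); max(|x|,|y|,|x±y|/√2) = 3.000000 > 1.2 ⇒ ∉ W
candidate 3: n = (-1, 1, 0, -1) → π⊥ ≈ (-2.414214, +0.000000); max(|x|,|y|,|x±y|/√2) = 2.414214 > 1.2 ⇒ ∉ W
candidate 4: n = (-1, -1, 1, 1) → π⊥ ≈ (+0.414214, -1.000000); max(|x|,|y|,|x±y|/√2) = 1.000000 ≤ 1.2 ⇒ ∈ W
candidate 5: n = (0, 1, -1, 1) → π⊥ ≈ (+0.000000, +2.414214); max(|x|,|y|,|x±y|/√2) = 2.414214 > 1.2 ⇒ ∉ W

4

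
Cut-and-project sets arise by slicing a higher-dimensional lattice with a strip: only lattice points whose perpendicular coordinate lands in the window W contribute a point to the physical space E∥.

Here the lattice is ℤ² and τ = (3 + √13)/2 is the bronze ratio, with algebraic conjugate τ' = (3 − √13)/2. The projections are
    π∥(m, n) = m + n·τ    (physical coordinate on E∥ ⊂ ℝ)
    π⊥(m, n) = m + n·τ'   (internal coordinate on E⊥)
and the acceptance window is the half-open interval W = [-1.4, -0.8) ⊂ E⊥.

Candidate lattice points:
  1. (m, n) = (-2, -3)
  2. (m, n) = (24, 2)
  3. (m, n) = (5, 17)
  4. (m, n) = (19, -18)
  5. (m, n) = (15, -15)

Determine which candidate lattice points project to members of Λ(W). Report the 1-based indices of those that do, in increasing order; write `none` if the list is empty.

Compute τ' = (3−√13)/2 = -0.30278, so π⊥(m,n) = m -0.30278·n.
#1 (-2,-3): internal coord -2 + (-3)·τ' = -1.09167; -1.09167 ∈ [-1.4, -0.8) → IN Λ
#2 (24,2): internal coord 24 + (2)·τ' = +23.39445; +23.39445 ∉ [-1.4, -0.8) → out
#3 (5,17): internal coord 5 + (17)·τ' = -0.14719; -0.14719 ∉ [-1.4, -0.8) → out
#4 (19,-18): internal coord 19 + (-18)·τ' = +24.44996; +24.44996 ∉ [-1.4, -0.8) → out
#5 (15,-15): internal coord 15 + (-15)·τ' = +19.54163; +19.54163 ∉ [-1.4, -0.8) → out

1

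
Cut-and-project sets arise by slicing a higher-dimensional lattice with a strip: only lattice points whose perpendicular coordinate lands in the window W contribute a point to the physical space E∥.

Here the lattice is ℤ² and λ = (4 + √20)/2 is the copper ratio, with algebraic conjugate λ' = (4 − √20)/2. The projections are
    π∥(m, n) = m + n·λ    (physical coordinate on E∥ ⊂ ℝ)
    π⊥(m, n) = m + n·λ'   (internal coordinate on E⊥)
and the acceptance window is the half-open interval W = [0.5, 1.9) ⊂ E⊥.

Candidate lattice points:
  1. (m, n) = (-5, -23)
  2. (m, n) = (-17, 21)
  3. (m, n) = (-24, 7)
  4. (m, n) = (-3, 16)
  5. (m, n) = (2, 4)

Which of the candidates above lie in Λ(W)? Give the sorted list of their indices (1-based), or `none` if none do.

Compute λ' = (4−√20)/2 = -0.23607, so π⊥(m,n) = m -0.23607·n.
candidate 1: (m,n)=(-5,-23) → π∥ = -5-23·λ ≈ -102.42956, π⊥ = -5-23·λ' ≈ 0.42956 ∉ [0.5, 1.9) ⇒ out
candidate 2: (m,n)=(-17,21) → π∥ = -17+21·λ ≈ 71.95743, π⊥ = -17+21·λ' ≈ -21.95743 ∉ [0.5, 1.9) ⇒ out
candidate 3: (m,n)=(-24,7) → π∥ = -24+7·λ ≈ 5.65248, π⊥ = -24+7·λ' ≈ -25.65248 ∉ [0.5, 1.9) ⇒ out
candidate 4: (m,n)=(-3,16) → π∥ = -3+16·λ ≈ 64.77709, π⊥ = -3+16·λ' ≈ -6.77709 ∉ [0.5, 1.9) ⇒ out
candidate 5: (m,n)=(2,4) → π∥ = 2+4·λ ≈ 18.94427, π⊥ = 2+4·λ' ≈ 1.05573 ∈ [0.5, 1.9) ⇒ IN Λ

5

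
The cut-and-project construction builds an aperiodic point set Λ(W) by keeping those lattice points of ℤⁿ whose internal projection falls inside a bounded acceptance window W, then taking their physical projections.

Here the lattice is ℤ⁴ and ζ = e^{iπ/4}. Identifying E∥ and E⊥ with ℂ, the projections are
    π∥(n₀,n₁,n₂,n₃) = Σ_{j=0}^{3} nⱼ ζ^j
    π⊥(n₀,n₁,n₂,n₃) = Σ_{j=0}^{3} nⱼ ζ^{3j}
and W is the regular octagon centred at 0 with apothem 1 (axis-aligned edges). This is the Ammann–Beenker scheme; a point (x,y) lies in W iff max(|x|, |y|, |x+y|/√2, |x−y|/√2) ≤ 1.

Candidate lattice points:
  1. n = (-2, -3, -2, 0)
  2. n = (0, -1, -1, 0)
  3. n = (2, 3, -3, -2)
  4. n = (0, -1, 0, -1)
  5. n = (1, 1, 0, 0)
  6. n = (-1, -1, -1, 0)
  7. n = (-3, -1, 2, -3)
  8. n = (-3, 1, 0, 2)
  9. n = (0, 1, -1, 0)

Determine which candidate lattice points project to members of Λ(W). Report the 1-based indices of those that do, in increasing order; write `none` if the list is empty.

Internal map: ζ^{3j} for j=0..3 gives (1,0), (−√2/2,√2/2), (0,−1), (√2/2,√2/2).
#1 (-2, -3, -2, 0): internal (0.1213, -0.1213); octagon support 0.1716 vs apothem 1 → ∈ W
#2 (0, -1, -1, 0): internal (0.7071, 0.2929); octagon support 0.7071 vs apothem 1 → ∈ W
#3 (2, 3, -3, -2): internal (-1.5355, 3.7071); octagon support 3.7071 vs apothem 1 → ∉ W
#4 (0, -1, 0, -1): internal (0.0000, -1.4142); octagon support 1.4142 vs apothem 1 → ∉ W
#5 (1, 1, 0, 0): internal (0.2929, 0.7071); octagon support 0.7071 vs apothem 1 → ∈ W
#6 (-1, -1, -1, 0): internal (-0.2929, 0.2929); octagon support 0.4142 vs apothem 1 → ∈ W
#7 (-3, -1, 2, -3): internal (-4.4142, -4.8284); octagon support 6.5355 vs apothem 1 → ∉ W
#8 (-3, 1, 0, 2): internal (-2.2929, 2.1213); octagon support 3.1213 vs apothem 1 → ∉ W
#9 (0, 1, -1, 0): internal (-0.7071, 1.7071); octagon support 1.7071 vs apothem 1 → ∉ W

1, 2, 5, 6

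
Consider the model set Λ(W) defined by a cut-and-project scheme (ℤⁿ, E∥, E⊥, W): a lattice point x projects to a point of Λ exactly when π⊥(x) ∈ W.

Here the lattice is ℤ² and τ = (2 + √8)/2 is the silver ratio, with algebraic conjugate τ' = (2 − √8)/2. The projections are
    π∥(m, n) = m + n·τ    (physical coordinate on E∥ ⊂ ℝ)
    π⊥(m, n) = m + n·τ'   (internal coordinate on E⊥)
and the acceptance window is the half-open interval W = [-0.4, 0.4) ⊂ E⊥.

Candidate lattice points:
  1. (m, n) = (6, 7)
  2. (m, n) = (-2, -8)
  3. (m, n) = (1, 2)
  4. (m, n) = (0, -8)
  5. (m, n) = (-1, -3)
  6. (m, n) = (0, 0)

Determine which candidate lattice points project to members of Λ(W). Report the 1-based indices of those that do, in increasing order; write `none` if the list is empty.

3, 5, 6

τ' = (2−√8)/2 ≈ -0.41421.
[1] lift (6,7): star map gives 3.10051; window check -0.4 ≤ 3.10051 < 0.4 is false → out
[2] lift (-2,-8): star map gives 1.31371; window check -0.4 ≤ 1.31371 < 0.4 is false → out
[3] lift (1,2): star map gives 0.17157; window check -0.4 ≤ 0.17157 < 0.4 is true → IN Λ
[4] lift (0,-8): star map gives 3.31371; window check -0.4 ≤ 3.31371 < 0.4 is false → out
[5] lift (-1,-3): star map gives 0.24264; window check -0.4 ≤ 0.24264 < 0.4 is true → IN Λ
[6] lift (0,0): star map gives 0.00000; window check -0.4 ≤ 0.00000 < 0.4 is true → IN Λ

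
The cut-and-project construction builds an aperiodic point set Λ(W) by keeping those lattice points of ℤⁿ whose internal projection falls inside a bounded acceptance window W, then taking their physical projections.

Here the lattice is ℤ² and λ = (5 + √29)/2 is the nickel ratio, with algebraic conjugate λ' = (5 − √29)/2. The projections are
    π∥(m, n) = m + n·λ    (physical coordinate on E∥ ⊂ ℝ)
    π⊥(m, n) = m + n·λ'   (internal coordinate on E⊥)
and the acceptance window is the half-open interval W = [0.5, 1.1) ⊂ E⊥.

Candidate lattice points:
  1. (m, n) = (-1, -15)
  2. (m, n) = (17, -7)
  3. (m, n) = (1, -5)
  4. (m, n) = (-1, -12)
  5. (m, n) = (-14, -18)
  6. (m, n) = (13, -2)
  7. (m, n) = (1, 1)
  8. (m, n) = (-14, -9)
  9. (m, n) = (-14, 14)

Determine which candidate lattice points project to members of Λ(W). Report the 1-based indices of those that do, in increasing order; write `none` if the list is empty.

7

λ' = (5−√29)/2 ≈ -0.192582.
candidate 1: (m,n)=(-1,-15) → π∥ = -1-15·λ ≈ -78.888736, π⊥ = -1-15·λ' ≈ 1.888736 ∉ [0.5, 1.1) ⇒ out
candidate 2: (m,n)=(17,-7) → π∥ = 17-7·λ ≈ -19.348077, π⊥ = 17-7·λ' ≈ 18.348077 ∉ [0.5, 1.1) ⇒ out
candidate 3: (m,n)=(1,-5) → π∥ = 1-5·λ ≈ -24.962912, π⊥ = 1-5·λ' ≈ 1.962912 ∉ [0.5, 1.1) ⇒ out
candidate 4: (m,n)=(-1,-12) → π∥ = -1-12·λ ≈ -63.310989, π⊥ = -1-12·λ' ≈ 1.310989 ∉ [0.5, 1.1) ⇒ out
candidate 5: (m,n)=(-14,-18) → π∥ = -14-18·λ ≈ -107.466483, π⊥ = -14-18·λ' ≈ -10.533517 ∉ [0.5, 1.1) ⇒ out
candidate 6: (m,n)=(13,-2) → π∥ = 13-2·λ ≈ 2.614835, π⊥ = 13-2·λ' ≈ 13.385165 ∉ [0.5, 1.1) ⇒ out
candidate 7: (m,n)=(1,1) → π∥ = 1+1·λ ≈ 6.192582, π⊥ = 1+1·λ' ≈ 0.807418 ∈ [0.5, 1.1) ⇒ IN Λ
candidate 8: (m,n)=(-14,-9) → π∥ = -14-9·λ ≈ -60.733242, π⊥ = -14-9·λ' ≈ -12.266758 ∉ [0.5, 1.1) ⇒ out
candidate 9: (m,n)=(-14,14) → π∥ = -14+14·λ ≈ 58.696154, π⊥ = -14+14·λ' ≈ -16.696154 ∉ [0.5, 1.1) ⇒ out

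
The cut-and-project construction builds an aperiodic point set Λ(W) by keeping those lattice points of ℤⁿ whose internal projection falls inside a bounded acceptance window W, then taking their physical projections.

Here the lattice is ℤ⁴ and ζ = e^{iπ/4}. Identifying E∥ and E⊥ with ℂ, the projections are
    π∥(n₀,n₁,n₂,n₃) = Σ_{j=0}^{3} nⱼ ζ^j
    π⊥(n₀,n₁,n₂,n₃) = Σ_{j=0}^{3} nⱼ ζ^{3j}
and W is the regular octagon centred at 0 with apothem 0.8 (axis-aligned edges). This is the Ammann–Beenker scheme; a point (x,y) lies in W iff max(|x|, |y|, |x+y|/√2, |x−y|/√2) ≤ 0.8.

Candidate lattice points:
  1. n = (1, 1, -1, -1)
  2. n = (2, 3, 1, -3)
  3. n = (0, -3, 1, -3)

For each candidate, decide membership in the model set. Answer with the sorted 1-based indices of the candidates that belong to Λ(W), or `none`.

none

π⊥(n) = n₀ + n₁ζ³ + n₂ζ⁶ + n₃ζ⁹ where ζ = e^{iπ/4}.
candidate 1: n = (1, 1, -1, -1) → π⊥ ≈ (-0.4142, +1.0000); max(|x|,|y|,|x±y|/√2) = 1.0000 > 0.8 ⇒ ∉ W
candidate 2: n = (2, 3, 1, -3) → π⊥ ≈ (-2.2426, -1.0000); max(|x|,|y|,|x±y|/√2) = 2.2929 > 0.8 ⇒ ∉ W
candidate 3: n = (0, -3, 1, -3) → π⊥ ≈ (+0.0000, -5.2426); max(|x|,|y|,|x±y|/√2) = 5.2426 > 0.8 ⇒ ∉ W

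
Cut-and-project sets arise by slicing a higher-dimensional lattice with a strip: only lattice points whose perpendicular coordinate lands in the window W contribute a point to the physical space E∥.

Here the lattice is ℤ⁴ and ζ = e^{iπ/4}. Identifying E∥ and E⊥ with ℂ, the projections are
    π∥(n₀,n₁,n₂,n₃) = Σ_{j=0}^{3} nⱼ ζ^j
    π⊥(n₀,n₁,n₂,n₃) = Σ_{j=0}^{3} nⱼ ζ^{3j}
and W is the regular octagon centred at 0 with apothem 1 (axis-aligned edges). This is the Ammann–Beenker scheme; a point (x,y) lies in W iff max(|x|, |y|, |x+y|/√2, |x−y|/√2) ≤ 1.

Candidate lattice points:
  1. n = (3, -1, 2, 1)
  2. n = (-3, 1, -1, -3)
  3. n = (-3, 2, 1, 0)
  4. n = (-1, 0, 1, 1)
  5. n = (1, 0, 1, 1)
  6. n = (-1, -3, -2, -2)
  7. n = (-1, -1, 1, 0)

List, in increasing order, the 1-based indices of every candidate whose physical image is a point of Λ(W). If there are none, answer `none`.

π⊥(n) = n₀ + n₁ζ³ + n₂ζ⁶ + n₃ζ⁹ where ζ = e^{iπ/4}.
#1 (3, -1, 2, 1): internal (4.41421, -2.00000); octagon support 4.53553 vs apothem 1 → ∉ W
#2 (-3, 1, -1, -3): internal (-5.82843, -0.41421); octagon support 5.82843 vs apothem 1 → ∉ W
#3 (-3, 2, 1, 0): internal (-4.41421, 0.41421); octagon support 4.41421 vs apothem 1 → ∉ W
#4 (-1, 0, 1, 1): internal (-0.29289, -0.29289); octagon support 0.41421 vs apothem 1 → ∈ W
#5 (1, 0, 1, 1): internal (1.70711, -0.29289); octagon support 1.70711 vs apothem 1 → ∉ W
#6 (-1, -3, -2, -2): internal (-0.29289, -1.53553); octagon support 1.53553 vs apothem 1 → ∉ W
#7 (-1, -1, 1, 0): internal (-0.29289, -1.70711); octagon support 1.70711 vs apothem 1 → ∉ W

4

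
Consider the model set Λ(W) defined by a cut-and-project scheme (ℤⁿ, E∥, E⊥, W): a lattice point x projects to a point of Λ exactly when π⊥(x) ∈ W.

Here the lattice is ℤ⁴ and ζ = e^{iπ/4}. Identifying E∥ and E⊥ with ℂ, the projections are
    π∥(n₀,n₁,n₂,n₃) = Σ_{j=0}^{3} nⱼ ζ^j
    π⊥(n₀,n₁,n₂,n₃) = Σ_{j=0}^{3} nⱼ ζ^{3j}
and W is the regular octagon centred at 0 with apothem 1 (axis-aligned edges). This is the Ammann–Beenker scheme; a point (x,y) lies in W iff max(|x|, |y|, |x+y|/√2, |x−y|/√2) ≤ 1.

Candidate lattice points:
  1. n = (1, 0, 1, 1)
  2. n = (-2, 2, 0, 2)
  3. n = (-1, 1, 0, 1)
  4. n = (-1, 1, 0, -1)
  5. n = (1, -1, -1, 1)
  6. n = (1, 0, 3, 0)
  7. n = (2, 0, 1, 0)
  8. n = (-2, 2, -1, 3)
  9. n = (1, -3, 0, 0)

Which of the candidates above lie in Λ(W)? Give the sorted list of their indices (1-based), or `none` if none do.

Internal map: ζ^{3j} for j=0..3 gives (1,0), (−√2/2,√2/2), (0,−1), (√2/2,√2/2).
candidate 1: n = (1, 0, 1, 1) → π⊥ ≈ (+1.7071, -0.2929); max(|x|,|y|,|x±y|/√2) = 1.7071 > 1 ⇒ ∉ W
candidate 2: n = (-2, 2, 0, 2) → π⊥ ≈ (-2.0000, +2.8284); max(|x|,|y|,|x±y|/√2) = 3.4142 > 1 ⇒ ∉ W
candidate 3: n = (-1, 1, 0, 1) → π⊥ ≈ (-1.0000, +1.4142); max(|x|,|y|,|x±y|/√2) = 1.7071 > 1 ⇒ ∉ W
candidate 4: n = (-1, 1, 0, -1) → π⊥ ≈ (-2.4142, +0.0000); max(|x|,|y|,|x±y|/√2) = 2.4142 > 1 ⇒ ∉ W
candidate 5: n = (1, -1, -1, 1) → π⊥ ≈ (+2.4142, +1.0000); max(|x|,|y|,|x±y|/√2) = 2.4142 > 1 ⇒ ∉ W
candidate 6: n = (1, 0, 3, 0) → π⊥ ≈ (+1.0000, -3.0000); max(|x|,|y|,|x±y|/√2) = 3.0000 > 1 ⇒ ∉ W
candidate 7: n = (2, 0, 1, 0) → π⊥ ≈ (+2.0000, -1.0000); max(|x|,|y|,|x±y|/√2) = 2.1213 > 1 ⇒ ∉ W
candidate 8: n = (-2, 2, -1, 3) → π⊥ ≈ (-1.2929, +4.5355); max(|x|,|y|,|x±y|/√2) = 4.5355 > 1 ⇒ ∉ W
candidate 9: n = (1, -3, 0, 0) → π⊥ ≈ (+3.1213, -2.1213); max(|x|,|y|,|x±y|/√2) = 3.7071 > 1 ⇒ ∉ W

none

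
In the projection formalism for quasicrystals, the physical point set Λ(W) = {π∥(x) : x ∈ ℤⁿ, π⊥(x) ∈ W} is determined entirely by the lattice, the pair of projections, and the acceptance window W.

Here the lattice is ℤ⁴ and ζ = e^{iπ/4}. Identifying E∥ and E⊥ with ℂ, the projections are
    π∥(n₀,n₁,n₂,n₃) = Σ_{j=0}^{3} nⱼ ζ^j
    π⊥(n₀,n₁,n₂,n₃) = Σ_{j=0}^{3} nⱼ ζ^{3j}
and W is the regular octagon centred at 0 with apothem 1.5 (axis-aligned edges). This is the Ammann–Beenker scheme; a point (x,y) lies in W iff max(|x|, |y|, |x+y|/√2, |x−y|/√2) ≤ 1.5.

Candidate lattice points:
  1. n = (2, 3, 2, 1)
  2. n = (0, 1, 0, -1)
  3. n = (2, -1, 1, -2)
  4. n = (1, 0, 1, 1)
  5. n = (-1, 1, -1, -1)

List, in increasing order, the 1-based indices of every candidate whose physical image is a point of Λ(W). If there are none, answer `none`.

1, 2

π⊥(n) = n₀ + n₁ζ³ + n₂ζ⁶ + n₃ζ⁹ where ζ = e^{iπ/4}.
candidate 1: n = (2, 3, 2, 1) → π⊥ ≈ (+0.5858, +0.8284); max(|x|,|y|,|x±y|/√2) = 1.0000 ≤ 1.5 ⇒ ∈ W
candidate 2: n = (0, 1, 0, -1) → π⊥ ≈ (-1.4142, +0.0000); max(|x|,|y|,|x±y|/√2) = 1.4142 ≤ 1.5 ⇒ ∈ W
candidate 3: n = (2, -1, 1, -2) → π⊥ ≈ (+1.2929, -3.1213); max(|x|,|y|,|x±y|/√2) = 3.1213 > 1.5 ⇒ ∉ W
candidate 4: n = (1, 0, 1, 1) → π⊥ ≈ (+1.7071, -0.2929); max(|x|,|y|,|x±y|/√2) = 1.7071 > 1.5 ⇒ ∉ W
candidate 5: n = (-1, 1, -1, -1) → π⊥ ≈ (-2.4142, +1.0000); max(|x|,|y|,|x±y|/√2) = 2.4142 > 1.5 ⇒ ∉ W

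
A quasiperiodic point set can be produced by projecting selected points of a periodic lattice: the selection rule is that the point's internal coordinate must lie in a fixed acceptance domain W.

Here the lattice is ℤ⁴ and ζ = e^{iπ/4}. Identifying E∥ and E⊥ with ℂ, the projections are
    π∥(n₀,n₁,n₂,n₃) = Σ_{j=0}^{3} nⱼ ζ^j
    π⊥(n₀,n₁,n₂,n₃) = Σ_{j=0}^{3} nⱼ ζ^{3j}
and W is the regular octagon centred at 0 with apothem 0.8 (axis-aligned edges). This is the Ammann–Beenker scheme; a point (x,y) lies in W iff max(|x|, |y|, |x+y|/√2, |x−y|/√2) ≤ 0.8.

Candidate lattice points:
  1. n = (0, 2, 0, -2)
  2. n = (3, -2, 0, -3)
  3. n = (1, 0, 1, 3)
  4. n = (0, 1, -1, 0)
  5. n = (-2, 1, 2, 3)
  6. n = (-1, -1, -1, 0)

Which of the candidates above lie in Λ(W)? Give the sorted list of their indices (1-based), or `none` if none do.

6

Internal map: ζ^{3j} for j=0..3 gives (1,0), (−√2/2,√2/2), (0,−1), (√2/2,√2/2).
#1 (0, 2, 0, -2): internal (-2.828427, 0.000000); octagon support 2.828427 vs apothem 0.8 → ∉ W
#2 (3, -2, 0, -3): internal (2.292893, -3.535534); octagon support 4.121320 vs apothem 0.8 → ∉ W
#3 (1, 0, 1, 3): internal (3.121320, 1.121320); octagon support 3.121320 vs apothem 0.8 → ∉ W
#4 (0, 1, -1, 0): internal (-0.707107, 1.707107); octagon support 1.707107 vs apothem 0.8 → ∉ W
#5 (-2, 1, 2, 3): internal (-0.585786, 0.828427); octagon support 1.000000 vs apothem 0.8 → ∉ W
#6 (-1, -1, -1, 0): internal (-0.292893, 0.292893); octagon support 0.414214 vs apothem 0.8 → ∈ W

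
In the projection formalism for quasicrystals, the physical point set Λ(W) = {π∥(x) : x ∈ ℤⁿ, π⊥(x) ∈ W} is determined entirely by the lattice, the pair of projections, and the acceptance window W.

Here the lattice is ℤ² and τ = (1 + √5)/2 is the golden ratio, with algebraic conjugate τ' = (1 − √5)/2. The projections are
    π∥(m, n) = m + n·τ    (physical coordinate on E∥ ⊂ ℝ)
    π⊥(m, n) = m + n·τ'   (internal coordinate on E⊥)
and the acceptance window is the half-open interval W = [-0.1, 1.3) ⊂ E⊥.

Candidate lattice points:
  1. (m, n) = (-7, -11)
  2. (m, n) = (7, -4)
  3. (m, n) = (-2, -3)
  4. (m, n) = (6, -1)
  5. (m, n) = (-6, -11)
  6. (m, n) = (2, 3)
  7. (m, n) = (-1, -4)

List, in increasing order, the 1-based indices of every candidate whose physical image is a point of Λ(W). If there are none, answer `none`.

Compute τ' = (1−√5)/2 = -0.61803, so π⊥(m,n) = m -0.61803·n.
candidate 1: (m,n)=(-7,-11) → π∥ = -7-11·τ ≈ -24.79837, π⊥ = -7-11·τ' ≈ -0.20163 ∉ [-0.1, 1.3) ⇒ out
candidate 2: (m,n)=(7,-4) → π∥ = 7-4·τ ≈ 0.52786, π⊥ = 7-4·τ' ≈ 9.47214 ∉ [-0.1, 1.3) ⇒ out
candidate 3: (m,n)=(-2,-3) → π∥ = -2-3·τ ≈ -6.85410, π⊥ = -2-3·τ' ≈ -0.14590 ∉ [-0.1, 1.3) ⇒ out
candidate 4: (m,n)=(6,-1) → π∥ = 6-1·τ ≈ 4.38197, π⊥ = 6-1·τ' ≈ 6.61803 ∉ [-0.1, 1.3) ⇒ out
candidate 5: (m,n)=(-6,-11) → π∥ = -6-11·τ ≈ -23.79837, π⊥ = -6-11·τ' ≈ 0.79837 ∈ [-0.1, 1.3) ⇒ IN Λ
candidate 6: (m,n)=(2,3) → π∥ = 2+3·τ ≈ 6.85410, π⊥ = 2+3·τ' ≈ 0.14590 ∈ [-0.1, 1.3) ⇒ IN Λ
candidate 7: (m,n)=(-1,-4) → π∥ = -1-4·τ ≈ -7.47214, π⊥ = -1-4·τ' ≈ 1.47214 ∉ [-0.1, 1.3) ⇒ out

5, 6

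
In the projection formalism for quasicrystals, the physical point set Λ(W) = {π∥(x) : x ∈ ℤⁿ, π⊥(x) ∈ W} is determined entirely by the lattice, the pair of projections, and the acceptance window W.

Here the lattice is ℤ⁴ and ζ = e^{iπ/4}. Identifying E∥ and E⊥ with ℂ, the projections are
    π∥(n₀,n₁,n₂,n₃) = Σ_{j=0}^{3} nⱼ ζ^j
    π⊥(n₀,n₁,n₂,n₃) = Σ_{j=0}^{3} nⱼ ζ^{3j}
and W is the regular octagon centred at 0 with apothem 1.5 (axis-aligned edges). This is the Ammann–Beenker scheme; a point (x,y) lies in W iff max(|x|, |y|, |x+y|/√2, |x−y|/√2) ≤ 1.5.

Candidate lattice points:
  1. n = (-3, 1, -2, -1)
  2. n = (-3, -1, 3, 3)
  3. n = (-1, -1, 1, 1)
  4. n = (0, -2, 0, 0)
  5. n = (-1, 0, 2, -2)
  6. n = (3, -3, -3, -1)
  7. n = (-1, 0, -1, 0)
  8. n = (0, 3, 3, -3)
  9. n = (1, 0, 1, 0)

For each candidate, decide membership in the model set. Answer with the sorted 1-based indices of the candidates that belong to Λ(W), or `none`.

3, 7, 9

π⊥(n) = n₀ + n₁ζ³ + n₂ζ⁶ + n₃ζ⁹ where ζ = e^{iπ/4}.
candidate 1: n = (-3, 1, -2, -1) → π⊥ ≈ (-4.4142, +2.0000); max(|x|,|y|,|x±y|/√2) = 4.5355 > 1.5 ⇒ ∉ W
candidate 2: n = (-3, -1, 3, 3) → π⊥ ≈ (-0.1716, -1.5858); max(|x|,|y|,|x±y|/√2) = 1.5858 > 1.5 ⇒ ∉ W
candidate 3: n = (-1, -1, 1, 1) → π⊥ ≈ (+0.4142, -1.0000); max(|x|,|y|,|x±y|/√2) = 1.0000 ≤ 1.5 ⇒ ∈ W
candidate 4: n = (0, -2, 0, 0) → π⊥ ≈ (+1.4142, -1.4142); max(|x|,|y|,|x±y|/√2) = 2.0000 > 1.5 ⇒ ∉ W
candidate 5: n = (-1, 0, 2, -2) → π⊥ ≈ (-2.4142, -3.4142); max(|x|,|y|,|x±y|/√2) = 4.1213 > 1.5 ⇒ ∉ W
candidate 6: n = (3, -3, -3, -1) → π⊥ ≈ (+4.4142, +0.1716); max(|x|,|y|,|x±y|/√2) = 4.4142 > 1.5 ⇒ ∉ W
candidate 7: n = (-1, 0, -1, 0) → π⊥ ≈ (-1.0000, +1.0000); max(|x|,|y|,|x±y|/√2) = 1.4142 ≤ 1.5 ⇒ ∈ W
candidate 8: n = (0, 3, 3, -3) → π⊥ ≈ (-4.2426, -3.0000); max(|x|,|y|,|x±y|/√2) = 5.1213 > 1.5 ⇒ ∉ W
candidate 9: n = (1, 0, 1, 0) → π⊥ ≈ (+1.0000, -1.0000); max(|x|,|y|,|x±y|/√2) = 1.4142 ≤ 1.5 ⇒ ∈ W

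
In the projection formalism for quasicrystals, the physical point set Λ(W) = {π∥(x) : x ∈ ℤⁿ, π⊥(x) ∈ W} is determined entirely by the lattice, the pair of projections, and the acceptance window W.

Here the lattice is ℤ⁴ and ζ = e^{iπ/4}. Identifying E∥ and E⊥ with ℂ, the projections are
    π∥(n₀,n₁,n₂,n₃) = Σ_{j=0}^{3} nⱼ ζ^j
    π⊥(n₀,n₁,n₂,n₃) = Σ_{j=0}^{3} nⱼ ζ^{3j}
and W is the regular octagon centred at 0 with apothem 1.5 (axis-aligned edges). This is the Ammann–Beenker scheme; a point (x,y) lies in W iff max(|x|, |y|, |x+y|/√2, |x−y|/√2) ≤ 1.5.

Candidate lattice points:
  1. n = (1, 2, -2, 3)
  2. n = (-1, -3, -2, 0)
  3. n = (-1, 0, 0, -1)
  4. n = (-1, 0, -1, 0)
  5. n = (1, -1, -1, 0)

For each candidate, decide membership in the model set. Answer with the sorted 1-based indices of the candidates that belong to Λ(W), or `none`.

With ζ = e^{iπ/4} the internal vectors are ζ^0,ζ^3,ζ^6,ζ^9.
#1 (1, 2, -2, 3): internal (1.7071, 5.5355); octagon support 5.5355 vs apothem 1.5 → ∉ W
#2 (-1, -3, -2, 0): internal (1.1213, -0.1213); octagon support 1.1213 vs apothem 1.5 → ∈ W
#3 (-1, 0, 0, -1): internal (-1.7071, -0.7071); octagon support 1.7071 vs apothem 1.5 → ∉ W
#4 (-1, 0, -1, 0): internal (-1.0000, 1.0000); octagon support 1.4142 vs apothem 1.5 → ∈ W
#5 (1, -1, -1, 0): internal (1.7071, 0.2929); octagon support 1.7071 vs apothem 1.5 → ∉ W

2, 4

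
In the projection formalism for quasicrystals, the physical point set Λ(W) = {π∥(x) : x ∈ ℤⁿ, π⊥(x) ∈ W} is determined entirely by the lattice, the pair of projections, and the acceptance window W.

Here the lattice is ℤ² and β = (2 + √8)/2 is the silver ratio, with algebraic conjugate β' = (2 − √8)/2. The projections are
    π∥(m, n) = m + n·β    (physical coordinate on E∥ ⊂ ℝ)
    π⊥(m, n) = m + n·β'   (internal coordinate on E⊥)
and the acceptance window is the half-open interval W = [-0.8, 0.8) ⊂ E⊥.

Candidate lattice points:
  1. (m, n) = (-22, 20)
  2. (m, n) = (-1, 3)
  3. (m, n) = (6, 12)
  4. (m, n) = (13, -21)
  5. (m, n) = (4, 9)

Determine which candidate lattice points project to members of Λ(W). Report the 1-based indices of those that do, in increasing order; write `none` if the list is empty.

5

Numerically β ≈ 2.41421 and β' = −1/β ≈ -0.41421.
#1 (-22,20): internal coord -22 + (20)·β' = -30.28427; -30.28427 ∉ [-0.8, 0.8) → out
#2 (-1,3): internal coord -1 + (3)·β' = -2.24264; -2.24264 ∉ [-0.8, 0.8) → out
#3 (6,12): internal coord 6 + (12)·β' = +1.02944; +1.02944 ∉ [-0.8, 0.8) → out
#4 (13,-21): internal coord 13 + (-21)·β' = +21.69848; +21.69848 ∉ [-0.8, 0.8) → out
#5 (4,9): internal coord 4 + (9)·β' = +0.27208; +0.27208 ∈ [-0.8, 0.8) → IN Λ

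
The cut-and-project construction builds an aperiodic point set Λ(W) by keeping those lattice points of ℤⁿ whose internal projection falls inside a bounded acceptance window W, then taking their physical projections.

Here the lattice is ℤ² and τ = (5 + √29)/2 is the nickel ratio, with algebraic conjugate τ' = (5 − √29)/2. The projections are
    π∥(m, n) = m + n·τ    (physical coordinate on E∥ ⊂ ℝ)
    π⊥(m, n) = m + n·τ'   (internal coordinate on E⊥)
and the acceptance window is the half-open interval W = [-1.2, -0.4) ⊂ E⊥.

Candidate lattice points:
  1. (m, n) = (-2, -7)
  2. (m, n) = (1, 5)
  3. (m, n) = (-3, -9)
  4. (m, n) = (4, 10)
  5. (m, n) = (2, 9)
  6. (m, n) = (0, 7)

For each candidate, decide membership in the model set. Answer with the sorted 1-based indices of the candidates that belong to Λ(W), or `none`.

1

Numerically τ ≈ 5.192582 and τ' = −1/τ ≈ -0.192582.
[1] lift (-2,-7): star map gives -0.651923; window check -1.2 ≤ -0.651923 < -0.4 is true → IN Λ
[2] lift (1,5): star map gives 0.037088; window check -1.2 ≤ 0.037088 < -0.4 is false → out
[3] lift (-3,-9): star map gives -1.266758; window check -1.2 ≤ -1.266758 < -0.4 is false → out
[4] lift (4,10): star map gives 2.074176; window check -1.2 ≤ 2.074176 < -0.4 is false → out
[5] lift (2,9): star map gives 0.266758; window check -1.2 ≤ 0.266758 < -0.4 is false → out
[6] lift (0,7): star map gives -1.348077; window check -1.2 ≤ -1.348077 < -0.4 is false → out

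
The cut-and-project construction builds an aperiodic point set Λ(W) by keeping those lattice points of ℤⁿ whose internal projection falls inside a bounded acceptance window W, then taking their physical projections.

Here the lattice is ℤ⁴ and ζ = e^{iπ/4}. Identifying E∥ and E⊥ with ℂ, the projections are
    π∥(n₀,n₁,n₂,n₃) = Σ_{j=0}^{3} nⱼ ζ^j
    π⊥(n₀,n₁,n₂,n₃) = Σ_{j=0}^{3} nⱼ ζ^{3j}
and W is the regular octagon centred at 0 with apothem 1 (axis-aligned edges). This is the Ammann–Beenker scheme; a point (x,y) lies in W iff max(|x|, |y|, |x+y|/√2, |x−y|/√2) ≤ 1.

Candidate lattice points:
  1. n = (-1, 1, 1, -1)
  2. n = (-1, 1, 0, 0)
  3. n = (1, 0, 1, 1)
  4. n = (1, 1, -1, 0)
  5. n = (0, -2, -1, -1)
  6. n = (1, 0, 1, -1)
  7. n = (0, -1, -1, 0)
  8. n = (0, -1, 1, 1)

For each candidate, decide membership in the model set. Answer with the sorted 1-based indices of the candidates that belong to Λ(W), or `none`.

With ζ = e^{iπ/4} the internal vectors are ζ^0,ζ^3,ζ^6,ζ^9.
candidate 1: n = (-1, 1, 1, -1) → π⊥ ≈ (-2.41421, -1.00000); max(|x|,|y|,|x±y|/√2) = 2.41421 > 1 ⇒ ∉ W
candidate 2: n = (-1, 1, 0, 0) → π⊥ ≈ (-1.70711, +0.70711); max(|x|,|y|,|x±y|/√2) = 1.70711 > 1 ⇒ ∉ W
candidate 3: n = (1, 0, 1, 1) → π⊥ ≈ (+1.70711, -0.29289); max(|x|,|y|,|x±y|/√2) = 1.70711 > 1 ⇒ ∉ W
candidate 4: n = (1, 1, -1, 0) → π⊥ ≈ (+0.29289, +1.70711); max(|x|,|y|,|x±y|/√2) = 1.70711 > 1 ⇒ ∉ W
candidate 5: n = (0, -2, -1, -1) → π⊥ ≈ (+0.70711, -1.12132); max(|x|,|y|,|x±y|/√2) = 1.29289 > 1 ⇒ ∉ W
candidate 6: n = (1, 0, 1, -1) → π⊥ ≈ (+0.29289, -1.70711); max(|x|,|y|,|x±y|/√2) = 1.70711 > 1 ⇒ ∉ W
candidate 7: n = (0, -1, -1, 0) → π⊥ ≈ (+0.70711, +0.29289); max(|x|,|y|,|x±y|/√2) = 0.70711 ≤ 1 ⇒ ∈ W
candidate 8: n = (0, -1, 1, 1) → π⊥ ≈ (+1.41421, -1.00000); max(|x|,|y|,|x±y|/√2) = 1.70711 > 1 ⇒ ∉ W

7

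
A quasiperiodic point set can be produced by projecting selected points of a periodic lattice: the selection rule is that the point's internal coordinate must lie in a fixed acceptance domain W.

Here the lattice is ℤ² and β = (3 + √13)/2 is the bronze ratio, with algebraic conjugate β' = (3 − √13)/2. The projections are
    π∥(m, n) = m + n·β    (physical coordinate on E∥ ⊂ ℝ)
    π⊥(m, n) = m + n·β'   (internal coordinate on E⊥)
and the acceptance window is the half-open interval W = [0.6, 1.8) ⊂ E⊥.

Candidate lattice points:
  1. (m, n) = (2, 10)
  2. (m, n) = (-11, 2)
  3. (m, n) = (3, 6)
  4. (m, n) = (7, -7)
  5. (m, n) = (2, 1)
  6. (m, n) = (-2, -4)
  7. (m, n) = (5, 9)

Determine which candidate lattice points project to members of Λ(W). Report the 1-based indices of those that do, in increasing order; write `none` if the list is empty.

3, 5

Numerically β ≈ 3.3028 and β' = −1/β ≈ -0.3028.
candidate 1: (m,n)=(2,10) → π∥ = 2+10·β ≈ 35.0278, π⊥ = 2+10·β' ≈ -1.0278 ∉ [0.6, 1.8) ⇒ out
candidate 2: (m,n)=(-11,2) → π∥ = -11+2·β ≈ -4.3944, π⊥ = -11+2·β' ≈ -11.6056 ∉ [0.6, 1.8) ⇒ out
candidate 3: (m,n)=(3,6) → π∥ = 3+6·β ≈ 22.8167, π⊥ = 3+6·β' ≈ 1.1833 ∈ [0.6, 1.8) ⇒ IN Λ
candidate 4: (m,n)=(7,-7) → π∥ = 7-7·β ≈ -16.1194, π⊥ = 7-7·β' ≈ 9.1194 ∉ [0.6, 1.8) ⇒ out
candidate 5: (m,n)=(2,1) → π∥ = 2+1·β ≈ 5.3028, π⊥ = 2+1·β' ≈ 1.6972 ∈ [0.6, 1.8) ⇒ IN Λ
candidate 6: (m,n)=(-2,-4) → π∥ = -2-4·β ≈ -15.2111, π⊥ = -2-4·β' ≈ -0.7889 ∉ [0.6, 1.8) ⇒ out
candidate 7: (m,n)=(5,9) → π∥ = 5+9·β ≈ 34.7250, π⊥ = 5+9·β' ≈ 2.2750 ∉ [0.6, 1.8) ⇒ out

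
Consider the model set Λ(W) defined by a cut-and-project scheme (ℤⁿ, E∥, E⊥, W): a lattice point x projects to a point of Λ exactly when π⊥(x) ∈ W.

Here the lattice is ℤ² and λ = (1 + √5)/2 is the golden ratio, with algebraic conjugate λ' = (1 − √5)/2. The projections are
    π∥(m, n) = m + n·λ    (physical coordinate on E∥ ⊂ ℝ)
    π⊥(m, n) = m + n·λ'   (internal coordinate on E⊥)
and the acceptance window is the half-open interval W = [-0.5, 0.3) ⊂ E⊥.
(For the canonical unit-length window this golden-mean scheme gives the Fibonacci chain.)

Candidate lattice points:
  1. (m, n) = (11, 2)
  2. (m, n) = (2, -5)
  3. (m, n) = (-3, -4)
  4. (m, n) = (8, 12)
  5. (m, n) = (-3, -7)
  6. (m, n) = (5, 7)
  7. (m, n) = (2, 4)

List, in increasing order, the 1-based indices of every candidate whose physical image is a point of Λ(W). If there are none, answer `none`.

7

Numerically λ ≈ 1.618034 and λ' = −1/λ ≈ -0.618034.
[1] lift (11,2): star map gives 9.763932; window check -0.5 ≤ 9.763932 < 0.3 is false → out
[2] lift (2,-5): star map gives 5.090170; window check -0.5 ≤ 5.090170 < 0.3 is false → out
[3] lift (-3,-4): star map gives -0.527864; window check -0.5 ≤ -0.527864 < 0.3 is false → out
[4] lift (8,12): star map gives 0.583592; window check -0.5 ≤ 0.583592 < 0.3 is false → out
[5] lift (-3,-7): star map gives 1.326238; window check -0.5 ≤ 1.326238 < 0.3 is false → out
[6] lift (5,7): star map gives 0.673762; window check -0.5 ≤ 0.673762 < 0.3 is false → out
[7] lift (2,4): star map gives -0.472136; window check -0.5 ≤ -0.472136 < 0.3 is true → IN Λ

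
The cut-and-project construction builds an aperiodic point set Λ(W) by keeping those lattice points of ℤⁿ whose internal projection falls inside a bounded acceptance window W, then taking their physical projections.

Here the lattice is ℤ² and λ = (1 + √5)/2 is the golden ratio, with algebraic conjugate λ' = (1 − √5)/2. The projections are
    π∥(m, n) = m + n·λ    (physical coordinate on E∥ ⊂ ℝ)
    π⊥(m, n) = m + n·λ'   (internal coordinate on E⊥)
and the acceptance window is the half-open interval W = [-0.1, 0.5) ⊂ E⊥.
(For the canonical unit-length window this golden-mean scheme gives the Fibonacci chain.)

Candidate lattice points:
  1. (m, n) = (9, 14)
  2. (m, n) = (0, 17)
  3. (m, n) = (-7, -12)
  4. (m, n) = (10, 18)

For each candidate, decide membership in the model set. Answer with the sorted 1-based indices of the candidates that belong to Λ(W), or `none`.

λ' = (1−√5)/2 ≈ -0.618034.
[1] lift (9,14): star map gives 0.347524; window check -0.1 ≤ 0.347524 < 0.5 is true → IN Λ
[2] lift (0,17): star map gives -10.506578; window check -0.1 ≤ -10.506578 < 0.5 is false → out
[3] lift (-7,-12): star map gives 0.416408; window check -0.1 ≤ 0.416408 < 0.5 is true → IN Λ
[4] lift (10,18): star map gives -1.124612; window check -0.1 ≤ -1.124612 < 0.5 is false → out

1, 3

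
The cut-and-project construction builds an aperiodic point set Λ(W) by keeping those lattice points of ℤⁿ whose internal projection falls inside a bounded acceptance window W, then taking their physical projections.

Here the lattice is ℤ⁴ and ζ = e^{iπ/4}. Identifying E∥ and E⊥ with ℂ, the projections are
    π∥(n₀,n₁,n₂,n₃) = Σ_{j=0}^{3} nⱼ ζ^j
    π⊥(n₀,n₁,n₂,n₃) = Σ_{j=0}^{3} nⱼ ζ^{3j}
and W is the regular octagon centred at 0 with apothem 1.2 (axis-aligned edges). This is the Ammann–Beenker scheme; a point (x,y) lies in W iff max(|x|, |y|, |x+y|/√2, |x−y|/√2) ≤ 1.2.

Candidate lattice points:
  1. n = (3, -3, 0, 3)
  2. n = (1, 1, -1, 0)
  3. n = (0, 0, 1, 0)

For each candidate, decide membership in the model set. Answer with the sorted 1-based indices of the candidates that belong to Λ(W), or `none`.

π⊥(n) = n₀ + n₁ζ³ + n₂ζ⁶ + n₃ζ⁹ where ζ = e^{iπ/4}.
#1 (3, -3, 0, 3): internal (7.242641, 0.000000); octagon support 7.242641 vs apothem 1.2 → ∉ W
#2 (1, 1, -1, 0): internal (0.292893, 1.707107); octagon support 1.707107 vs apothem 1.2 → ∉ W
#3 (0, 0, 1, 0): internal (0.000000, -1.000000); octagon support 1.000000 vs apothem 1.2 → ∈ W

3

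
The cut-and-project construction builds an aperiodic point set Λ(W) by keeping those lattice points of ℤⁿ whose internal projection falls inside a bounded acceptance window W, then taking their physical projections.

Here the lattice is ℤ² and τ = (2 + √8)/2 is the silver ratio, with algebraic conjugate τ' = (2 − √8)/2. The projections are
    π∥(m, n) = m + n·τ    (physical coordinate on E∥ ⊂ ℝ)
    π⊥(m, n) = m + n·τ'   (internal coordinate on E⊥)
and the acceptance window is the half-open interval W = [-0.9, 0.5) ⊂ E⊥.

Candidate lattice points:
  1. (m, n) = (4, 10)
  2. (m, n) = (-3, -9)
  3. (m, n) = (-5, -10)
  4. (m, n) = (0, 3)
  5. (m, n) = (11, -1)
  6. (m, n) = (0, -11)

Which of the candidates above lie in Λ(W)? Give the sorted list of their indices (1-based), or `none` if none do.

1, 3

τ' = (2−√8)/2 ≈ -0.4142.
candidate 1: (m,n)=(4,10) → π∥ = 4+10·τ ≈ 28.1421, π⊥ = 4+10·τ' ≈ -0.1421 ∈ [-0.9, 0.5) ⇒ IN Λ
candidate 2: (m,n)=(-3,-9) → π∥ = -3-9·τ ≈ -24.7279, π⊥ = -3-9·τ' ≈ 0.7279 ∉ [-0.9, 0.5) ⇒ out
candidate 3: (m,n)=(-5,-10) → π∥ = -5-10·τ ≈ -29.1421, π⊥ = -5-10·τ' ≈ -0.8579 ∈ [-0.9, 0.5) ⇒ IN Λ
candidate 4: (m,n)=(0,3) → π∥ = 0+3·τ ≈ 7.2426, π⊥ = 0+3·τ' ≈ -1.2426 ∉ [-0.9, 0.5) ⇒ out
candidate 5: (m,n)=(11,-1) → π∥ = 11-1·τ ≈ 8.5858, π⊥ = 11-1·τ' ≈ 11.4142 ∉ [-0.9, 0.5) ⇒ out
candidate 6: (m,n)=(0,-11) → π∥ = 0-11·τ ≈ -26.5563, π⊥ = 0-11·τ' ≈ 4.5563 ∉ [-0.9, 0.5) ⇒ out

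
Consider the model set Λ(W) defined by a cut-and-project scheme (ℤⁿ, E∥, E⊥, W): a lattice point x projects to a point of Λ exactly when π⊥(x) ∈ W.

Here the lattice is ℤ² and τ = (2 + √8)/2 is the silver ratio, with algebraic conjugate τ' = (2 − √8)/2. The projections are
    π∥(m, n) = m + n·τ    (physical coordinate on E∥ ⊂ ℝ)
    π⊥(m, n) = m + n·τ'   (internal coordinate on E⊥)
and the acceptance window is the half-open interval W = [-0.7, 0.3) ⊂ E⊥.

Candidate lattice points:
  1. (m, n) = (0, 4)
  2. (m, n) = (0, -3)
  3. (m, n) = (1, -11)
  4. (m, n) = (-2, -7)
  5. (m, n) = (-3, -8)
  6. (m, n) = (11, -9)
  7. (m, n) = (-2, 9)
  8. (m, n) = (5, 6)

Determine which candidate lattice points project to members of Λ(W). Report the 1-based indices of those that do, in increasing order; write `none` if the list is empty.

Numerically τ ≈ 2.41421 and τ' = −1/τ ≈ -0.41421.
candidate 1: (m,n)=(0,4) → π∥ = 0+4·τ ≈ 9.65685, π⊥ = 0+4·τ' ≈ -1.65685 ∉ [-0.7, 0.3) ⇒ out
candidate 2: (m,n)=(0,-3) → π∥ = 0-3·τ ≈ -7.24264, π⊥ = 0-3·τ' ≈ 1.24264 ∉ [-0.7, 0.3) ⇒ out
candidate 3: (m,n)=(1,-11) → π∥ = 1-11·τ ≈ -25.55635, π⊥ = 1-11·τ' ≈ 5.55635 ∉ [-0.7, 0.3) ⇒ out
candidate 4: (m,n)=(-2,-7) → π∥ = -2-7·τ ≈ -18.89949, π⊥ = -2-7·τ' ≈ 0.89949 ∉ [-0.7, 0.3) ⇒ out
candidate 5: (m,n)=(-3,-8) → π∥ = -3-8·τ ≈ -22.31371, π⊥ = -3-8·τ' ≈ 0.31371 ∉ [-0.7, 0.3) ⇒ out
candidate 6: (m,n)=(11,-9) → π∥ = 11-9·τ ≈ -10.72792, π⊥ = 11-9·τ' ≈ 14.72792 ∉ [-0.7, 0.3) ⇒ out
candidate 7: (m,n)=(-2,9) → π∥ = -2+9·τ ≈ 19.72792, π⊥ = -2+9·τ' ≈ -5.72792 ∉ [-0.7, 0.3) ⇒ out
candidate 8: (m,n)=(5,6) → π∥ = 5+6·τ ≈ 19.48528, π⊥ = 5+6·τ' ≈ 2.51472 ∉ [-0.7, 0.3) ⇒ out

none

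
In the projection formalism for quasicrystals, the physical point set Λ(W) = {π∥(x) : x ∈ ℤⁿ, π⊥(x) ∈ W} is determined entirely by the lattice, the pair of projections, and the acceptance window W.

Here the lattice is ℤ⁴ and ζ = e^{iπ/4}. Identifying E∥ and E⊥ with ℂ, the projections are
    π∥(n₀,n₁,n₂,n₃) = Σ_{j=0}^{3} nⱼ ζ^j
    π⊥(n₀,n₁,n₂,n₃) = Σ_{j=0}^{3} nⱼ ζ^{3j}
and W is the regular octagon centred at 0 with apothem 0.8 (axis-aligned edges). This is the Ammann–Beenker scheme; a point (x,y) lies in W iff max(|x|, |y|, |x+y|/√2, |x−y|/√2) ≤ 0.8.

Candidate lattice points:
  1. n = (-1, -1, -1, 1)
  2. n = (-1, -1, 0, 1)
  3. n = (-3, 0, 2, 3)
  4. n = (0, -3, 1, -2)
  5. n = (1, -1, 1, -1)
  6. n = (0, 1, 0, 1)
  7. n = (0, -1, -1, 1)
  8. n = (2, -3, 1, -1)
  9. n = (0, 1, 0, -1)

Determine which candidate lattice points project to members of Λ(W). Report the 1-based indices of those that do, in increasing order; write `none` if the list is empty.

With ζ = e^{iπ/4} the internal vectors are ζ^0,ζ^3,ζ^6,ζ^9.
candidate 1: n = (-1, -1, -1, 1) → π⊥ ≈ (+0.414214, +1.000000); max(|x|,|y|,|x±y|/√2) = 1.000000 > 0.8 ⇒ ∉ W
candidate 2: n = (-1, -1, 0, 1) → π⊥ ≈ (+0.414214, +0.000000); max(|x|,|y|,|x±y|/√2) = 0.414214 ≤ 0.8 ⇒ ∈ W
candidate 3: n = (-3, 0, 2, 3) → π⊥ ≈ (-0.878680, +0.121320); max(|x|,|y|,|x±y|/√2) = 0.878680 > 0.8 ⇒ ∉ W
candidate 4: n = (0, -3, 1, -2) → π⊥ ≈ (+0.707107, -4.535534); max(|x|,|y|,|x±y|/√2) = 4.535534 > 0.8 ⇒ ∉ W
candidate 5: n = (1, -1, 1, -1) → π⊥ ≈ (+1.000000, -2.414214); max(|x|,|y|,|x±y|/√2) = 2.414214 > 0.8 ⇒ ∉ W
candidate 6: n = (0, 1, 0, 1) → π⊥ ≈ (+0.000000, +1.414214); max(|x|,|y|,|x±y|/√2) = 1.414214 > 0.8 ⇒ ∉ W
candidate 7: n = (0, -1, -1, 1) → π⊥ ≈ (+1.414214, +1.000000); max(|x|,|y|,|x±y|/√2) = 1.707107 > 0.8 ⇒ ∉ W
candidate 8: n = (2, -3, 1, -1) → π⊥ ≈ (+3.414214, -3.828427); max(|x|,|y|,|x±y|/√2) = 5.121320 > 0.8 ⇒ ∉ W
candidate 9: n = (0, 1, 0, -1) → π⊥ ≈ (-1.414214, +0.000000); max(|x|,|y|,|x±y|/√2) = 1.414214 > 0.8 ⇒ ∉ W

2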